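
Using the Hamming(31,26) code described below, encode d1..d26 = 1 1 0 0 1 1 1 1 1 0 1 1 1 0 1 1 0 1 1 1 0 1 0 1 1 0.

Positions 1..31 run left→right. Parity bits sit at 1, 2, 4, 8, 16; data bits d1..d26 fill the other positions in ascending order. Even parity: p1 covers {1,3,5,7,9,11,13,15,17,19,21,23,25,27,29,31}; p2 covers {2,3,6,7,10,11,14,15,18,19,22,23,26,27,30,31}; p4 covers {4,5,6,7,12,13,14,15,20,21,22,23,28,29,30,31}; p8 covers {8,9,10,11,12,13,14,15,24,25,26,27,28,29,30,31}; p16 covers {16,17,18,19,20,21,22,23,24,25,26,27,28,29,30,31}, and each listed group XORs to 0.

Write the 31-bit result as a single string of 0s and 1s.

Place data at non-parity positions: p1 p2 1 p4 1 0 0 p8 1 1 1 1 1 0 1 p16 1 1 0 1 1 0 1 1 1 0 1 0 1 1 0
p1 (pos 1,3,5,7,9,11,13,15,17,19,21,23,25,27,29,31): XOR of data positions = 1⊕1⊕0⊕1⊕1⊕1⊕1⊕1⊕0⊕1⊕1⊕1⊕1⊕1⊕0 = 0
p2 (pos 2,3,6,7,10,11,14,15,18,19,22,23,26,27,30,31): XOR of data positions = 1⊕0⊕0⊕1⊕1⊕0⊕1⊕1⊕0⊕0⊕1⊕0⊕1⊕1⊕0 = 0
p4 (pos 4,5,6,7,12,13,14,15,20,21,22,23,28,29,30,31): XOR of data positions = 1⊕0⊕0⊕1⊕1⊕0⊕1⊕1⊕1⊕0⊕1⊕0⊕1⊕1⊕0 = 1
p8 (pos 8,9,10,11,12,13,14,15,24,25,26,27,28,29,30,31): XOR of data positions = 1⊕1⊕1⊕1⊕1⊕0⊕1⊕1⊕1⊕0⊕1⊕0⊕1⊕1⊕0 = 1
p16 (pos 16,17,18,19,20,21,22,23,24,25,26,27,28,29,30,31): XOR of data positions = 1⊕1⊕0⊕1⊕1⊕0⊕1⊕1⊕1⊕0⊕1⊕0⊕1⊕1⊕0 = 0
Codeword: 0011100111111010110110111010110

0011100111111010110110111010110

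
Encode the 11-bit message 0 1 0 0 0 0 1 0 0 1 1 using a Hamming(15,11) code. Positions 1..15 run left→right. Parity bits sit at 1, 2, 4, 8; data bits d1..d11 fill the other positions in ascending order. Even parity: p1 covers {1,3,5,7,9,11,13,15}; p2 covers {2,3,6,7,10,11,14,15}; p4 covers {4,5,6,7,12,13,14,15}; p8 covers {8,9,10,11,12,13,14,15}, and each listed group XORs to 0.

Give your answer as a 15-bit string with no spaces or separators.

Place data at non-parity positions: p1 p2 0 p4 1 0 0 p8 0 0 1 0 0 1 1
p1 (pos 1,3,5,7,9,11,13,15): XOR of data positions = 0⊕1⊕0⊕0⊕1⊕0⊕1 = 1
p2 (pos 2,3,6,7,10,11,14,15): XOR of data positions = 0⊕0⊕0⊕0⊕1⊕1⊕1 = 1
p4 (pos 4,5,6,7,12,13,14,15): XOR of data positions = 1⊕0⊕0⊕0⊕0⊕1⊕1 = 1
p8 (pos 8,9,10,11,12,13,14,15): XOR of data positions = 0⊕0⊕1⊕0⊕0⊕1⊕1 = 1
Codeword: 110110010010011

110110010010011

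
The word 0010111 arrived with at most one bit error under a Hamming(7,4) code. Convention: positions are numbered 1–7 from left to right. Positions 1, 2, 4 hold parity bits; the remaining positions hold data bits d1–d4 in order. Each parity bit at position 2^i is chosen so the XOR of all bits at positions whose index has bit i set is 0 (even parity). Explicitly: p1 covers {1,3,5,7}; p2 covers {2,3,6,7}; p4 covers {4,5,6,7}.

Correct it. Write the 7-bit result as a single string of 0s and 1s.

s1 (pos 1,3,5,7): 0⊕1⊕1⊕1 = 1
s2 (pos 2,3,6,7): 0⊕1⊕1⊕1 = 1
s4 (pos 4,5,6,7): 0⊕1⊕1⊕1 = 1
Syndrome s4…s1 = 111 → error at position 7.
Flip position 7: 0010111 → 0010110

0010110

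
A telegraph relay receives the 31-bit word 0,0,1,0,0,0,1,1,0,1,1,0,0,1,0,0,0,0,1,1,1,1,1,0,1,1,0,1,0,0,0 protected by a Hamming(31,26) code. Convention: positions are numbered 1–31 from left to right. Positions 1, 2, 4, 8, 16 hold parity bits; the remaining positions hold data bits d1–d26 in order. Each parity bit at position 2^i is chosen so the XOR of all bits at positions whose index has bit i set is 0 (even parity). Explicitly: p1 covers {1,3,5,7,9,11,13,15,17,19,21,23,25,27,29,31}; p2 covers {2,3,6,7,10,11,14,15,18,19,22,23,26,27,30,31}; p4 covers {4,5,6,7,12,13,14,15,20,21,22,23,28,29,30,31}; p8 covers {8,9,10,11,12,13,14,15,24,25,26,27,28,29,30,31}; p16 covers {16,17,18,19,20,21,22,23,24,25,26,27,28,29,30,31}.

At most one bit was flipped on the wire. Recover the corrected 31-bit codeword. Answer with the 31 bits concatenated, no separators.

0010001101100110001111101101000

s1 (pos 1,3,5,7,9,11,13,15,17,19,21,23,25,27,29,31): 0⊕1⊕0⊕1⊕0⊕1⊕0⊕0⊕0⊕1⊕1⊕1⊕1⊕0⊕0⊕0 = 1
s2 (pos 2,3,6,7,10,11,14,15,18,19,22,23,26,27,30,31): 0⊕1⊕0⊕1⊕1⊕1⊕1⊕0⊕0⊕1⊕1⊕1⊕1⊕0⊕0⊕0 = 1
s4 (pos 4,5,6,7,12,13,14,15,20,21,22,23,28,29,30,31): 0⊕0⊕0⊕1⊕0⊕0⊕1⊕0⊕1⊕1⊕1⊕1⊕1⊕0⊕0⊕0 = 1
s8 (pos 8,9,10,11,12,13,14,15,24,25,26,27,28,29,30,31): 1⊕0⊕1⊕1⊕0⊕0⊕1⊕0⊕0⊕1⊕1⊕0⊕1⊕0⊕0⊕0 = 1
s16 (pos 16,17,18,19,20,21,22,23,24,25,26,27,28,29,30,31): 0⊕0⊕0⊕1⊕1⊕1⊕1⊕1⊕0⊕1⊕1⊕0⊕1⊕0⊕0⊕0 = 0
Syndrome s16…s1 = 01111 → error at position 15.
Flip position 15: 0010001101100100001111101101000 → 0010001101100110001111101101000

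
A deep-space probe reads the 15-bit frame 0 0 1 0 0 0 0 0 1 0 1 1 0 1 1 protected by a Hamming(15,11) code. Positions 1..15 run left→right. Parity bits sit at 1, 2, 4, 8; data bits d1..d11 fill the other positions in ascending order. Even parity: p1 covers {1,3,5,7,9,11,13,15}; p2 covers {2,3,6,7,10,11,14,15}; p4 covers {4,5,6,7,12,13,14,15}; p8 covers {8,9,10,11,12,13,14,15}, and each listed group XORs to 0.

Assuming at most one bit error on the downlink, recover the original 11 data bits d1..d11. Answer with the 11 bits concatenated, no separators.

10001010011

s1 (pos 1,3,5,7,9,11,13,15): 0⊕1⊕0⊕0⊕1⊕1⊕0⊕1 = 0
s2 (pos 2,3,6,7,10,11,14,15): 0⊕1⊕0⊕0⊕0⊕1⊕1⊕1 = 0
s4 (pos 4,5,6,7,12,13,14,15): 0⊕0⊕0⊕0⊕1⊕0⊕1⊕1 = 1
s8 (pos 8,9,10,11,12,13,14,15): 0⊕1⊕0⊕1⊕1⊕0⊕1⊕1 = 1
Syndrome s8…s1 = 1100 → error at position 12.
Flip position 12: 001000001011011 → 001000001010011
Read data bits from positions 3,5,6,7,9,10,11,12,13,14,15: 10001010011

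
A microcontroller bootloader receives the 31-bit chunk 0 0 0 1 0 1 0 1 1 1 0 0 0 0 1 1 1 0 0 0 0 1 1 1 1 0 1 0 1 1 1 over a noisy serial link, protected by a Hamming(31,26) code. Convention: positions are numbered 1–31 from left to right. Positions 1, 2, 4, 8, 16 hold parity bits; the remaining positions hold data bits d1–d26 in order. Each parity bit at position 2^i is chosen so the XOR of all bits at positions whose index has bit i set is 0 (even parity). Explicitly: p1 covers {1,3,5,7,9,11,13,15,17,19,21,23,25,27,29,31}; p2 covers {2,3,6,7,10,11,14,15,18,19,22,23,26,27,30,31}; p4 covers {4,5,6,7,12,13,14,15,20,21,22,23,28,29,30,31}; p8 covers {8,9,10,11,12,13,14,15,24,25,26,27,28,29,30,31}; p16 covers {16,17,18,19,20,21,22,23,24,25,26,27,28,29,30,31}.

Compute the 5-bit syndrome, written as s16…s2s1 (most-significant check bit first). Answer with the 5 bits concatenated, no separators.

s1 (pos 1,3,5,7,9,11,13,15,17,19,21,23,25,27,29,31): 0⊕0⊕0⊕0⊕1⊕0⊕0⊕1⊕1⊕0⊕0⊕1⊕1⊕1⊕1⊕1 = 0
s2 (pos 2,3,6,7,10,11,14,15,18,19,22,23,26,27,30,31): 0⊕0⊕1⊕0⊕1⊕0⊕0⊕1⊕0⊕0⊕1⊕1⊕0⊕1⊕1⊕1 = 0
s4 (pos 4,5,6,7,12,13,14,15,20,21,22,23,28,29,30,31): 1⊕0⊕1⊕0⊕0⊕0⊕0⊕1⊕0⊕0⊕1⊕1⊕0⊕1⊕1⊕1 = 0
s8 (pos 8,9,10,11,12,13,14,15,24,25,26,27,28,29,30,31): 1⊕1⊕1⊕0⊕0⊕0⊕0⊕1⊕1⊕1⊕0⊕1⊕0⊕1⊕1⊕1 = 0
s16 (pos 16,17,18,19,20,21,22,23,24,25,26,27,28,29,30,31): 1⊕1⊕0⊕0⊕0⊕0⊕1⊕1⊕1⊕1⊕0⊕1⊕0⊕1⊕1⊕1 = 0
Syndrome s16…s1 = 00000 → no error.

00000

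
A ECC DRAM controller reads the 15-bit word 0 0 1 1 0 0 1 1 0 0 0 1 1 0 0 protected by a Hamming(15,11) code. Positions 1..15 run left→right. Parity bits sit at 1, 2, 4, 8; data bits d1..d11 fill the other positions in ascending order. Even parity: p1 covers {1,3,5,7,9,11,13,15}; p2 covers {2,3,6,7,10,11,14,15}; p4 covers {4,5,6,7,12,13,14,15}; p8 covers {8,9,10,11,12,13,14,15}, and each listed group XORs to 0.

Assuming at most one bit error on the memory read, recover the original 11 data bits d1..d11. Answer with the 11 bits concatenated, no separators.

s1 (pos 1,3,5,7,9,11,13,15): 0⊕1⊕0⊕1⊕0⊕0⊕1⊕0 = 1
s2 (pos 2,3,6,7,10,11,14,15): 0⊕1⊕0⊕1⊕0⊕0⊕0⊕0 = 0
s4 (pos 4,5,6,7,12,13,14,15): 1⊕0⊕0⊕1⊕1⊕1⊕0⊕0 = 0
s8 (pos 8,9,10,11,12,13,14,15): 1⊕0⊕0⊕0⊕1⊕1⊕0⊕0 = 1
Syndrome s8…s1 = 1001 → error at position 9.
Flip position 9: 001100110001100 → 001100111001100
Read data bits from positions 3,5,6,7,9,10,11,12,13,14,15: 10011001100

10011001100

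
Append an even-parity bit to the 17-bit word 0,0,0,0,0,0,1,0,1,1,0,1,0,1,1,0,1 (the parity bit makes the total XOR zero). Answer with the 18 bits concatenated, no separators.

XOR of the 17 data bits: 0⊕0⊕0⊕0⊕0⊕0⊕1⊕0⊕1⊕1⊕0⊕1⊕0⊕1⊕1⊕0⊕1 = 1
Parity bit = 1 (so all 18 bits XOR to 0).

000000101101011011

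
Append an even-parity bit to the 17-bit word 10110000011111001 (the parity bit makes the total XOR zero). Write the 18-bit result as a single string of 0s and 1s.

XOR of the 17 data bits: 1⊕0⊕1⊕1⊕0⊕0⊕0⊕0⊕0⊕1⊕1⊕1⊕1⊕1⊕0⊕0⊕1 = 1
Parity bit = 1 (so all 18 bits XOR to 0).

101100000111110011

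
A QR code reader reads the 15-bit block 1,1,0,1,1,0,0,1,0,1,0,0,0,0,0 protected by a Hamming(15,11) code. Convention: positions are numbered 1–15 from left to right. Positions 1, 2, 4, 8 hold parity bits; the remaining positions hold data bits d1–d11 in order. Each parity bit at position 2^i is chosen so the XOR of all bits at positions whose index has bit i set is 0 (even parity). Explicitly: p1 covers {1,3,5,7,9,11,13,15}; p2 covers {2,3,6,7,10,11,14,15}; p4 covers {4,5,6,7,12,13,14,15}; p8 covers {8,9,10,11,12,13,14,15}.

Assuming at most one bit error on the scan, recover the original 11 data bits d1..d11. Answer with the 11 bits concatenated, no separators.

s1 (pos 1,3,5,7,9,11,13,15): 1⊕0⊕1⊕0⊕0⊕0⊕0⊕0 = 0
s2 (pos 2,3,6,7,10,11,14,15): 1⊕0⊕0⊕0⊕1⊕0⊕0⊕0 = 0
s4 (pos 4,5,6,7,12,13,14,15): 1⊕1⊕0⊕0⊕0⊕0⊕0⊕0 = 0
s8 (pos 8,9,10,11,12,13,14,15): 1⊕0⊕1⊕0⊕0⊕0⊕0⊕0 = 0
Syndrome s8…s1 = 0000 → no error.
Read data bits from positions 3,5,6,7,9,10,11,12,13,14,15: 01000100000

01000100000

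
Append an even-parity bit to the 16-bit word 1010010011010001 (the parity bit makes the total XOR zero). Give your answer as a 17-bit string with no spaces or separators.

XOR of the 16 data bits: 1⊕0⊕1⊕0⊕0⊕1⊕0⊕0⊕1⊕1⊕0⊕1⊕0⊕0⊕0⊕1 = 1
Parity bit = 1 (so all 17 bits XOR to 0).

10100100110100011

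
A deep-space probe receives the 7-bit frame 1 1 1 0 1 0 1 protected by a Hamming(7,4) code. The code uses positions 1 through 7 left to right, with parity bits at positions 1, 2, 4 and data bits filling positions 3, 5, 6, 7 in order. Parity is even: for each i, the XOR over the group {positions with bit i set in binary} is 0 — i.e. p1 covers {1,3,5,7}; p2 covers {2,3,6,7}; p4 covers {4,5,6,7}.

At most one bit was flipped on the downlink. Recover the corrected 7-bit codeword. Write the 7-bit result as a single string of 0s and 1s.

1010101

s1 (pos 1,3,5,7): 1⊕1⊕1⊕1 = 0
s2 (pos 2,3,6,7): 1⊕1⊕0⊕1 = 1
s4 (pos 4,5,6,7): 0⊕1⊕0⊕1 = 0
Syndrome s4…s1 = 010 → error at position 2.
Flip position 2: 1110101 → 1010101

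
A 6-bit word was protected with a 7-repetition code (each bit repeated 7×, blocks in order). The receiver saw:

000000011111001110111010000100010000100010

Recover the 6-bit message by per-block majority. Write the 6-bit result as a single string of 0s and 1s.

011000

Block 1 (0000000): 0 ones → 0
Block 2 (1111100): 5 ones → 1
Block 3 (1110111): 6 ones → 1
Block 4 (0100001): 2 ones → 0
Block 5 (0001000): 1 one → 0
Block 6 (0100010): 2 ones → 0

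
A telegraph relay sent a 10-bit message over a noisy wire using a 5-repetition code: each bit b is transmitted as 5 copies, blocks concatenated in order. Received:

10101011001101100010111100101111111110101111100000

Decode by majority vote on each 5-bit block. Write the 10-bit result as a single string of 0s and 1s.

1010111110

Block 1 (10101): 3 ones → 1
Block 2 (01100): 2 ones → 0
Block 3 (11011): 4 ones → 1
Block 4 (00010): 1 one → 0
Block 5 (11110): 4 ones → 1
Block 6 (01011): 3 ones → 1
Block 7 (11111): 5 ones → 1
Block 8 (11010): 3 ones → 1
Block 9 (11111): 5 ones → 1
Block 10 (00000): 0 ones → 0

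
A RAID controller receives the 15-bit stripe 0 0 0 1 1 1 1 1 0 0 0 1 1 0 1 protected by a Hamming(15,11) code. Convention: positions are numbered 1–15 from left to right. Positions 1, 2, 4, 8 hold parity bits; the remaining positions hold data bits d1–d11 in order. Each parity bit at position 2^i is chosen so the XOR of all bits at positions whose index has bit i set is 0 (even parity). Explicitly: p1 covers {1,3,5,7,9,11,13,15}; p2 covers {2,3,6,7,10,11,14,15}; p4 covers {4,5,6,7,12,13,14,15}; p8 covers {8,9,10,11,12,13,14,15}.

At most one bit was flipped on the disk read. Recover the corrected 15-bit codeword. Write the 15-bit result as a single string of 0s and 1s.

000110110001101

s1 (pos 1,3,5,7,9,11,13,15): 0⊕0⊕1⊕1⊕0⊕0⊕1⊕1 = 0
s2 (pos 2,3,6,7,10,11,14,15): 0⊕0⊕1⊕1⊕0⊕0⊕0⊕1 = 1
s4 (pos 4,5,6,7,12,13,14,15): 1⊕1⊕1⊕1⊕1⊕1⊕0⊕1 = 1
s8 (pos 8,9,10,11,12,13,14,15): 1⊕0⊕0⊕0⊕1⊕1⊕0⊕1 = 0
Syndrome s8…s1 = 0110 → error at position 6.
Flip position 6: 000111110001101 → 000110110001101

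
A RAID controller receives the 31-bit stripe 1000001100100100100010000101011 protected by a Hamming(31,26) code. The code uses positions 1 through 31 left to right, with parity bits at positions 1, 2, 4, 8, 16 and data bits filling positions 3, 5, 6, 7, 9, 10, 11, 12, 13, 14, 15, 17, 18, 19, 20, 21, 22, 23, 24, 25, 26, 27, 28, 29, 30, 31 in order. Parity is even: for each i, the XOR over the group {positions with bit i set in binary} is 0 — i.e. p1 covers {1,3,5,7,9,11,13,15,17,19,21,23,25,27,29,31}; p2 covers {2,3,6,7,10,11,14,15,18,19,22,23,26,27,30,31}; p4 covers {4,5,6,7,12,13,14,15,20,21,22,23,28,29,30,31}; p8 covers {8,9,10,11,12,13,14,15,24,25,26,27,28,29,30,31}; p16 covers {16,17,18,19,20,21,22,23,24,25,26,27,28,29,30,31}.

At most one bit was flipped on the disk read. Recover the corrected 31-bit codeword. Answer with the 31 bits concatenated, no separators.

s1 (pos 1,3,5,7,9,11,13,15,17,19,21,23,25,27,29,31): 1⊕0⊕0⊕1⊕0⊕1⊕0⊕0⊕1⊕0⊕1⊕0⊕0⊕0⊕0⊕1 = 0
s2 (pos 2,3,6,7,10,11,14,15,18,19,22,23,26,27,30,31): 0⊕0⊕0⊕1⊕0⊕1⊕1⊕0⊕0⊕0⊕0⊕0⊕1⊕0⊕1⊕1 = 0
s4 (pos 4,5,6,7,12,13,14,15,20,21,22,23,28,29,30,31): 0⊕0⊕0⊕1⊕0⊕0⊕1⊕0⊕0⊕1⊕0⊕0⊕1⊕0⊕1⊕1 = 0
s8 (pos 8,9,10,11,12,13,14,15,24,25,26,27,28,29,30,31): 1⊕0⊕0⊕1⊕0⊕0⊕1⊕0⊕0⊕0⊕1⊕0⊕1⊕0⊕1⊕1 = 1
s16 (pos 16,17,18,19,20,21,22,23,24,25,26,27,28,29,30,31): 0⊕1⊕0⊕0⊕0⊕1⊕0⊕0⊕0⊕0⊕1⊕0⊕1⊕0⊕1⊕1 = 0
Syndrome s16…s1 = 01000 → error at position 8.
Flip position 8: 1000001100100100100010000101011 → 1000001000100100100010000101011

1000001000100100100010000101011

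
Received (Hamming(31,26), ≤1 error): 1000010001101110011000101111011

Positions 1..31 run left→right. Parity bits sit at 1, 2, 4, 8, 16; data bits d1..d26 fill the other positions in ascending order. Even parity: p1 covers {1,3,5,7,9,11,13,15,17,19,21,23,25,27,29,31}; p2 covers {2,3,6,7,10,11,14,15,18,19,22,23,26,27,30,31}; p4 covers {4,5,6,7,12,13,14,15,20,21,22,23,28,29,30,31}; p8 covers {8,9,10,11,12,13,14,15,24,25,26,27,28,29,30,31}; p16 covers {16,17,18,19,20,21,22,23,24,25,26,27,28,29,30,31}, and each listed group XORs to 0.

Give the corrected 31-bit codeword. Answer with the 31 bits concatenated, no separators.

1000010001101110011000100111011

s1 (pos 1,3,5,7,9,11,13,15,17,19,21,23,25,27,29,31): 1⊕0⊕0⊕0⊕0⊕1⊕1⊕1⊕0⊕1⊕0⊕1⊕1⊕1⊕0⊕1 = 1
s2 (pos 2,3,6,7,10,11,14,15,18,19,22,23,26,27,30,31): 0⊕0⊕1⊕0⊕1⊕1⊕1⊕1⊕1⊕1⊕0⊕1⊕1⊕1⊕1⊕1 = 0
s4 (pos 4,5,6,7,12,13,14,15,20,21,22,23,28,29,30,31): 0⊕0⊕1⊕0⊕0⊕1⊕1⊕1⊕0⊕0⊕0⊕1⊕1⊕0⊕1⊕1 = 0
s8 (pos 8,9,10,11,12,13,14,15,24,25,26,27,28,29,30,31): 0⊕0⊕1⊕1⊕0⊕1⊕1⊕1⊕0⊕1⊕1⊕1⊕1⊕0⊕1⊕1 = 1
s16 (pos 16,17,18,19,20,21,22,23,24,25,26,27,28,29,30,31): 0⊕0⊕1⊕1⊕0⊕0⊕0⊕1⊕0⊕1⊕1⊕1⊕1⊕0⊕1⊕1 = 1
Syndrome s16…s1 = 11001 → error at position 25.
Flip position 25: 1000010001101110011000101111011 → 1000010001101110011000100111011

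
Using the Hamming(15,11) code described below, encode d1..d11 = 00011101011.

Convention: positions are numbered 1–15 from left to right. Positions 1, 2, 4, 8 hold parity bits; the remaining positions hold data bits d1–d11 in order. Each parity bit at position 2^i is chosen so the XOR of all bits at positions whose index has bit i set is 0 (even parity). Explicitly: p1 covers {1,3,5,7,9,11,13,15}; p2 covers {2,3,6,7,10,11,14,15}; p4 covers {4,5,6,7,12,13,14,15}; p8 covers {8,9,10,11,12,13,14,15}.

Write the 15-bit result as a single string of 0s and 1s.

100000111101011

Place data at non-parity positions: p1 p2 0 p4 0 0 1 p8 1 1 0 1 0 1 1
p1 (pos 1,3,5,7,9,11,13,15): XOR of data positions = 0⊕0⊕1⊕1⊕0⊕0⊕1 = 1
p2 (pos 2,3,6,7,10,11,14,15): XOR of data positions = 0⊕0⊕1⊕1⊕0⊕1⊕1 = 0
p4 (pos 4,5,6,7,12,13,14,15): XOR of data positions = 0⊕0⊕1⊕1⊕0⊕1⊕1 = 0
p8 (pos 8,9,10,11,12,13,14,15): XOR of data positions = 1⊕1⊕0⊕1⊕0⊕1⊕1 = 1
Codeword: 100000111101011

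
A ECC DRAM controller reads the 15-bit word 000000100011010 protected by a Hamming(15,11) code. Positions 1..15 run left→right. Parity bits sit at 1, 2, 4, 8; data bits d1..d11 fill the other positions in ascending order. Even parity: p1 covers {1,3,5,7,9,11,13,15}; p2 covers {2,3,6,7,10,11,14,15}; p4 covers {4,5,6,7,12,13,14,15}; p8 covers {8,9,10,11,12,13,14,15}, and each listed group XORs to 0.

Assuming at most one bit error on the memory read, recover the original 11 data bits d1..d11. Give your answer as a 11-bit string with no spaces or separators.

00010011000

s1 (pos 1,3,5,7,9,11,13,15): 0⊕0⊕0⊕1⊕0⊕1⊕0⊕0 = 0
s2 (pos 2,3,6,7,10,11,14,15): 0⊕0⊕0⊕1⊕0⊕1⊕1⊕0 = 1
s4 (pos 4,5,6,7,12,13,14,15): 0⊕0⊕0⊕1⊕1⊕0⊕1⊕0 = 1
s8 (pos 8,9,10,11,12,13,14,15): 0⊕0⊕0⊕1⊕1⊕0⊕1⊕0 = 1
Syndrome s8…s1 = 1110 → error at position 14.
Flip position 14: 000000100011010 → 000000100011000
Read data bits from positions 3,5,6,7,9,10,11,12,13,14,15: 00010011000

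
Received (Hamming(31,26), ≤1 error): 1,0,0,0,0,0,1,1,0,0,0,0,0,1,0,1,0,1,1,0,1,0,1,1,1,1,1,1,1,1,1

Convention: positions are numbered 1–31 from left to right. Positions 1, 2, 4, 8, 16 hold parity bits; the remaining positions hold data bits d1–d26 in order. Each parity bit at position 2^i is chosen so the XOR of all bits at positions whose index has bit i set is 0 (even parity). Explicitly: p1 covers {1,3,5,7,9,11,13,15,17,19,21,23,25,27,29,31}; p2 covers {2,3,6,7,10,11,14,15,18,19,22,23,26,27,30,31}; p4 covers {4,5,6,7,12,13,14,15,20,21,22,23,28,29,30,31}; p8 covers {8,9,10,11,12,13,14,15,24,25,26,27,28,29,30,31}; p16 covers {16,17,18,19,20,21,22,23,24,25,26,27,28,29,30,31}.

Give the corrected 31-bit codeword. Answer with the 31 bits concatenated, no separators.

s1 (pos 1,3,5,7,9,11,13,15,17,19,21,23,25,27,29,31): 1⊕0⊕0⊕1⊕0⊕0⊕0⊕0⊕0⊕1⊕1⊕1⊕1⊕1⊕1⊕1 = 1
s2 (pos 2,3,6,7,10,11,14,15,18,19,22,23,26,27,30,31): 0⊕0⊕0⊕1⊕0⊕0⊕1⊕0⊕1⊕1⊕0⊕1⊕1⊕1⊕1⊕1 = 1
s4 (pos 4,5,6,7,12,13,14,15,20,21,22,23,28,29,30,31): 0⊕0⊕0⊕1⊕0⊕0⊕1⊕0⊕0⊕1⊕0⊕1⊕1⊕1⊕1⊕1 = 0
s8 (pos 8,9,10,11,12,13,14,15,24,25,26,27,28,29,30,31): 1⊕0⊕0⊕0⊕0⊕0⊕1⊕0⊕1⊕1⊕1⊕1⊕1⊕1⊕1⊕1 = 0
s16 (pos 16,17,18,19,20,21,22,23,24,25,26,27,28,29,30,31): 1⊕0⊕1⊕1⊕0⊕1⊕0⊕1⊕1⊕1⊕1⊕1⊕1⊕1⊕1⊕1 = 1
Syndrome s16…s1 = 10011 → error at position 19.
Flip position 19: 1000001100000101011010111111111 → 1000001100000101010010111111111

1000001100000101010010111111111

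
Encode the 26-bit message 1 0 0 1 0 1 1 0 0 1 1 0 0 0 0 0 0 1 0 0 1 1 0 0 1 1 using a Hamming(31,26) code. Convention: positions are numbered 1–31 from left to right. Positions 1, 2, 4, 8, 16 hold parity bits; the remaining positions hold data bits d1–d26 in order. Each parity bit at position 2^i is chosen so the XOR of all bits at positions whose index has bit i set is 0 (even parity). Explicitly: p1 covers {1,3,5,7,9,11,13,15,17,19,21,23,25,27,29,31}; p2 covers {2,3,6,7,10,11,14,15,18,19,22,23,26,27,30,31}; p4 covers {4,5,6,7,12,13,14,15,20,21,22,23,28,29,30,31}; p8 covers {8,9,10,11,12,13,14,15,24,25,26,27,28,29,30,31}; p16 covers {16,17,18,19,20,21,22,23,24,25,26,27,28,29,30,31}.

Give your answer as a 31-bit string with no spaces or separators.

Place data at non-parity positions: p1 p2 1 p4 0 0 1 p8 0 1 1 0 0 1 1 p16 0 0 0 0 0 0 1 0 0 1 1 0 0 1 1
p1 (pos 1,3,5,7,9,11,13,15,17,19,21,23,25,27,29,31): XOR of data positions = 1⊕0⊕1⊕0⊕1⊕0⊕1⊕0⊕0⊕0⊕1⊕0⊕1⊕0⊕1 = 1
p2 (pos 2,3,6,7,10,11,14,15,18,19,22,23,26,27,30,31): XOR of data positions = 1⊕0⊕1⊕1⊕1⊕1⊕1⊕0⊕0⊕0⊕1⊕1⊕1⊕1⊕1 = 1
p4 (pos 4,5,6,7,12,13,14,15,20,21,22,23,28,29,30,31): XOR of data positions = 0⊕0⊕1⊕0⊕0⊕1⊕1⊕0⊕0⊕0⊕1⊕0⊕0⊕1⊕1 = 0
p8 (pos 8,9,10,11,12,13,14,15,24,25,26,27,28,29,30,31): XOR of data positions = 0⊕1⊕1⊕0⊕0⊕1⊕1⊕0⊕0⊕1⊕1⊕0⊕0⊕1⊕1 = 0
p16 (pos 16,17,18,19,20,21,22,23,24,25,26,27,28,29,30,31): XOR of data positions = 0⊕0⊕0⊕0⊕0⊕0⊕1⊕0⊕0⊕1⊕1⊕0⊕0⊕1⊕1 = 1
Codeword: 1110001001100111000000100110011

1110001001100111000000100110011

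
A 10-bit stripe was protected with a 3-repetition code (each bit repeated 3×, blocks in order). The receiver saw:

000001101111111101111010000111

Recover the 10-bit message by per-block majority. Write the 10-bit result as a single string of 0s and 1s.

Block 1 (000): 0 ones → 0
Block 2 (001): 1 one → 0
Block 3 (101): 2 ones → 1
Block 4 (111): 3 ones → 1
Block 5 (111): 3 ones → 1
Block 6 (101): 2 ones → 1
Block 7 (111): 3 ones → 1
Block 8 (010): 1 one → 0
Block 9 (000): 0 ones → 0
Block 10 (111): 3 ones → 1

0011111001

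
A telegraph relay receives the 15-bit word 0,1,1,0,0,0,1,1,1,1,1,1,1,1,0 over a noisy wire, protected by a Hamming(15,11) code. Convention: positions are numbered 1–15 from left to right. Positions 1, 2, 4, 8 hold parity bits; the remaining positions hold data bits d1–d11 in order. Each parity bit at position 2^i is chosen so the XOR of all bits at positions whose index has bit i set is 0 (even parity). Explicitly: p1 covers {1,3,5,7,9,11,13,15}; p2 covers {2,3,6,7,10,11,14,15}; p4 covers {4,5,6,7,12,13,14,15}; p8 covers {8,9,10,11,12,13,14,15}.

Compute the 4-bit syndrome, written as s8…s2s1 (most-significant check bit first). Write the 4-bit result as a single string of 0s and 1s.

1001

s1 (pos 1,3,5,7,9,11,13,15): 0⊕1⊕0⊕1⊕1⊕1⊕1⊕0 = 1
s2 (pos 2,3,6,7,10,11,14,15): 1⊕1⊕0⊕1⊕1⊕1⊕1⊕0 = 0
s4 (pos 4,5,6,7,12,13,14,15): 0⊕0⊕0⊕1⊕1⊕1⊕1⊕0 = 0
s8 (pos 8,9,10,11,12,13,14,15): 1⊕1⊕1⊕1⊕1⊕1⊕1⊕0 = 1
Syndrome s8…s1 = 1001 → error at position 9.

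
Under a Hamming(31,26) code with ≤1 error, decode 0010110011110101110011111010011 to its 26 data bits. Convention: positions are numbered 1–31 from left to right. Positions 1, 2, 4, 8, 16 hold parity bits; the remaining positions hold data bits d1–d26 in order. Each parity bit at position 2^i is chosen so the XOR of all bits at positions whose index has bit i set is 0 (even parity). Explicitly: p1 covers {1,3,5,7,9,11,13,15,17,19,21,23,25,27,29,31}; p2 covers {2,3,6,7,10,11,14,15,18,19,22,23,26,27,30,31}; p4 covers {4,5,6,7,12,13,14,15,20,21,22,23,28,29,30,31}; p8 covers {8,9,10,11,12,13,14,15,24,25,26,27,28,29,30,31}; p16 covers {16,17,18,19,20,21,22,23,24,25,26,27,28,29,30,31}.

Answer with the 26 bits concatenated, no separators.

11101111010110010111010011

s1 (pos 1,3,5,7,9,11,13,15,17,19,21,23,25,27,29,31): 0⊕1⊕1⊕0⊕1⊕1⊕0⊕0⊕1⊕0⊕1⊕1⊕1⊕1⊕0⊕1 = 0
s2 (pos 2,3,6,7,10,11,14,15,18,19,22,23,26,27,30,31): 0⊕1⊕1⊕0⊕1⊕1⊕1⊕0⊕1⊕0⊕1⊕1⊕0⊕1⊕1⊕1 = 1
s4 (pos 4,5,6,7,12,13,14,15,20,21,22,23,28,29,30,31): 0⊕1⊕1⊕0⊕1⊕0⊕1⊕0⊕0⊕1⊕1⊕1⊕0⊕0⊕1⊕1 = 1
s8 (pos 8,9,10,11,12,13,14,15,24,25,26,27,28,29,30,31): 0⊕1⊕1⊕1⊕1⊕0⊕1⊕0⊕1⊕1⊕0⊕1⊕0⊕0⊕1⊕1 = 0
s16 (pos 16,17,18,19,20,21,22,23,24,25,26,27,28,29,30,31): 1⊕1⊕1⊕0⊕0⊕1⊕1⊕1⊕1⊕1⊕0⊕1⊕0⊕0⊕1⊕1 = 1
Syndrome s16…s1 = 10110 → error at position 22.
Flip position 22: 0010110011110101110011111010011 → 0010110011110101110010111010011
Read data bits from positions 3,5,6,7,9,10,11,12,13,14,15,17,18,19,20,21,22,23,24,25,26,27,28,29,30,31: 11101111010110010111010011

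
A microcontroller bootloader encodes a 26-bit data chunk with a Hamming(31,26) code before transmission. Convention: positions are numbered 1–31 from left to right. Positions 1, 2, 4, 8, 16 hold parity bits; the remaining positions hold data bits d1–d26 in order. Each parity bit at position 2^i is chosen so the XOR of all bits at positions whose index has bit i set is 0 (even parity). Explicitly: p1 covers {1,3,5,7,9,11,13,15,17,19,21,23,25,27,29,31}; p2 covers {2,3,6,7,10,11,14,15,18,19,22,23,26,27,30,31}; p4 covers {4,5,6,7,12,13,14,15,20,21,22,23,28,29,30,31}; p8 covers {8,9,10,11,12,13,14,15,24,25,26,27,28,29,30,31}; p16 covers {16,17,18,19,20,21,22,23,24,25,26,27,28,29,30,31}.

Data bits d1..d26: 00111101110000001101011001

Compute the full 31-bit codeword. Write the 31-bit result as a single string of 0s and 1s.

Place data at non-parity positions: p1 p2 0 p4 0 1 1 p8 1 1 0 1 1 1 0 p16 0 0 0 0 0 1 1 0 1 0 1 1 0 0 1
p1 (pos 1,3,5,7,9,11,13,15,17,19,21,23,25,27,29,31): XOR of data positions = 0⊕0⊕1⊕1⊕0⊕1⊕0⊕0⊕0⊕0⊕1⊕1⊕1⊕0⊕1 = 1
p2 (pos 2,3,6,7,10,11,14,15,18,19,22,23,26,27,30,31): XOR of data positions = 0⊕1⊕1⊕1⊕0⊕1⊕0⊕0⊕0⊕1⊕1⊕0⊕1⊕0⊕1 = 0
p4 (pos 4,5,6,7,12,13,14,15,20,21,22,23,28,29,30,31): XOR of data positions = 0⊕1⊕1⊕1⊕1⊕1⊕0⊕0⊕0⊕1⊕1⊕1⊕0⊕0⊕1 = 1
p8 (pos 8,9,10,11,12,13,14,15,24,25,26,27,28,29,30,31): XOR of data positions = 1⊕1⊕0⊕1⊕1⊕1⊕0⊕0⊕1⊕0⊕1⊕1⊕0⊕0⊕1 = 1
p16 (pos 16,17,18,19,20,21,22,23,24,25,26,27,28,29,30,31): XOR of data positions = 0⊕0⊕0⊕0⊕0⊕1⊕1⊕0⊕1⊕0⊕1⊕1⊕0⊕0⊕1 = 0
Codeword: 1001011111011100000001101011001

1001011111011100000001101011001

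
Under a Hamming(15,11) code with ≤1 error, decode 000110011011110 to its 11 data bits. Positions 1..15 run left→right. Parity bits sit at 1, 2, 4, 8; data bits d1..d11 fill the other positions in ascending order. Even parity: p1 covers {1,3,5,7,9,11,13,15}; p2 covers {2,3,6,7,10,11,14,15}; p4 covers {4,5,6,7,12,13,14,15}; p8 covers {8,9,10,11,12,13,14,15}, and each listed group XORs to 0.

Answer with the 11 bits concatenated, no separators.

01001011110

s1 (pos 1,3,5,7,9,11,13,15): 0⊕0⊕1⊕0⊕1⊕1⊕1⊕0 = 0
s2 (pos 2,3,6,7,10,11,14,15): 0⊕0⊕0⊕0⊕0⊕1⊕1⊕0 = 0
s4 (pos 4,5,6,7,12,13,14,15): 1⊕1⊕0⊕0⊕1⊕1⊕1⊕0 = 1
s8 (pos 8,9,10,11,12,13,14,15): 1⊕1⊕0⊕1⊕1⊕1⊕1⊕0 = 0
Syndrome s8…s1 = 0100 → error at position 4.
Flip position 4: 000110011011110 → 000010011011110
Read data bits from positions 3,5,6,7,9,10,11,12,13,14,15: 01001011110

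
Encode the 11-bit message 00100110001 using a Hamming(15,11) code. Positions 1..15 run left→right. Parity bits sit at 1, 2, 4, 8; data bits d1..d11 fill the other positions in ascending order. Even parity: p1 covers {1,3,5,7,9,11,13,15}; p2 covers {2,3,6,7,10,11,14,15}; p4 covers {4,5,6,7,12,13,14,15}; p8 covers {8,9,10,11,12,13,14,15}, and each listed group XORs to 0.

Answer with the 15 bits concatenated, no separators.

Place data at non-parity positions: p1 p2 0 p4 0 1 0 p8 0 1 1 0 0 0 1
p1 (pos 1,3,5,7,9,11,13,15): XOR of data positions = 0⊕0⊕0⊕0⊕1⊕0⊕1 = 0
p2 (pos 2,3,6,7,10,11,14,15): XOR of data positions = 0⊕1⊕0⊕1⊕1⊕0⊕1 = 0
p4 (pos 4,5,6,7,12,13,14,15): XOR of data positions = 0⊕1⊕0⊕0⊕0⊕0⊕1 = 0
p8 (pos 8,9,10,11,12,13,14,15): XOR of data positions = 0⊕1⊕1⊕0⊕0⊕0⊕1 = 1
Codeword: 000001010110001

000001010110001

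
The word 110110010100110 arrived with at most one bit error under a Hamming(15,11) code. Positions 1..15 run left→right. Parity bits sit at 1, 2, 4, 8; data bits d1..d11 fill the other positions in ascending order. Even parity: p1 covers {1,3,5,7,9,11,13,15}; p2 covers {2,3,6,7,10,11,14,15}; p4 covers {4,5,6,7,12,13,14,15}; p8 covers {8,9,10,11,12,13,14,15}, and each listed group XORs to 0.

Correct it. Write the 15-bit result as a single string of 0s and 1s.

s1 (pos 1,3,5,7,9,11,13,15): 1⊕0⊕1⊕0⊕0⊕0⊕1⊕0 = 1
s2 (pos 2,3,6,7,10,11,14,15): 1⊕0⊕0⊕0⊕1⊕0⊕1⊕0 = 1
s4 (pos 4,5,6,7,12,13,14,15): 1⊕1⊕0⊕0⊕0⊕1⊕1⊕0 = 0
s8 (pos 8,9,10,11,12,13,14,15): 1⊕0⊕1⊕0⊕0⊕1⊕1⊕0 = 0
Syndrome s8…s1 = 0011 → error at position 3.
Flip position 3: 110110010100110 → 111110010100110

111110010100110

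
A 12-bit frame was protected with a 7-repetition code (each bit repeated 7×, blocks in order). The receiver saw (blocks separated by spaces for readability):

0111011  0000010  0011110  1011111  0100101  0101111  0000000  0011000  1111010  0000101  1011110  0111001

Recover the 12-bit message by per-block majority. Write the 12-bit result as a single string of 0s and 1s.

101101001011

Block 1 (0111011): 5 ones → 1
Block 2 (0000010): 1 one → 0
Block 3 (0011110): 4 ones → 1
Block 4 (1011111): 6 ones → 1
Block 5 (0100101): 3 ones → 0
Block 6 (0101111): 5 ones → 1
Block 7 (0000000): 0 ones → 0
Block 8 (0011000): 2 ones → 0
Block 9 (1111010): 5 ones → 1
Block 10 (0000101): 2 ones → 0
Block 11 (1011110): 5 ones → 1
Block 12 (0111001): 4 ones → 1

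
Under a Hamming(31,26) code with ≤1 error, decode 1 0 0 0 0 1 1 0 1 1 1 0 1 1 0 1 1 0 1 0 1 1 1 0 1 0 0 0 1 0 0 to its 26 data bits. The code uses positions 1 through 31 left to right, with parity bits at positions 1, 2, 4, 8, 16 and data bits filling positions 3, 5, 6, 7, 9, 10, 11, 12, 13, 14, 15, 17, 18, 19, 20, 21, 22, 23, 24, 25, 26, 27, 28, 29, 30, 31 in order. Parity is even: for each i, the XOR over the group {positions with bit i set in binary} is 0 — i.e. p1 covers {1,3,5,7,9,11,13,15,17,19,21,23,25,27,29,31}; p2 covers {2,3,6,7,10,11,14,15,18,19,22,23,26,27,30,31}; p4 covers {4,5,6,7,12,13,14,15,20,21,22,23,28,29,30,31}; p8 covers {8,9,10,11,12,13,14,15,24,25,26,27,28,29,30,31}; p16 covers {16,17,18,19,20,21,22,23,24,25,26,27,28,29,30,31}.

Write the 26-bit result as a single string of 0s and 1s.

00110110110101011101000100

s1 (pos 1,3,5,7,9,11,13,15,17,19,21,23,25,27,29,31): 1⊕0⊕0⊕1⊕1⊕1⊕1⊕0⊕1⊕1⊕1⊕1⊕1⊕0⊕1⊕0 = 1
s2 (pos 2,3,6,7,10,11,14,15,18,19,22,23,26,27,30,31): 0⊕0⊕1⊕1⊕1⊕1⊕1⊕0⊕0⊕1⊕1⊕1⊕0⊕0⊕0⊕0 = 0
s4 (pos 4,5,6,7,12,13,14,15,20,21,22,23,28,29,30,31): 0⊕0⊕1⊕1⊕0⊕1⊕1⊕0⊕0⊕1⊕1⊕1⊕0⊕1⊕0⊕0 = 0
s8 (pos 8,9,10,11,12,13,14,15,24,25,26,27,28,29,30,31): 0⊕1⊕1⊕1⊕0⊕1⊕1⊕0⊕0⊕1⊕0⊕0⊕0⊕1⊕0⊕0 = 1
s16 (pos 16,17,18,19,20,21,22,23,24,25,26,27,28,29,30,31): 1⊕1⊕0⊕1⊕0⊕1⊕1⊕1⊕0⊕1⊕0⊕0⊕0⊕1⊕0⊕0 = 0
Syndrome s16…s1 = 01001 → error at position 9.
Flip position 9: 1000011011101101101011101000100 → 1000011001101101101011101000100
Read data bits from positions 3,5,6,7,9,10,11,12,13,14,15,17,18,19,20,21,22,23,24,25,26,27,28,29,30,31: 00110110110101011101000100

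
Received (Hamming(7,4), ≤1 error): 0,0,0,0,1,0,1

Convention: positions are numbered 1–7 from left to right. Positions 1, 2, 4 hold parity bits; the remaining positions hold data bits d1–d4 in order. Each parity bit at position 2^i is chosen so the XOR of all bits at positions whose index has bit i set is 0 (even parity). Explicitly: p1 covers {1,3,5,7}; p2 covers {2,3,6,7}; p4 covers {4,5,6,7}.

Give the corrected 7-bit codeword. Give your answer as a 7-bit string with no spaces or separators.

0100101

s1 (pos 1,3,5,7): 0⊕0⊕1⊕1 = 0
s2 (pos 2,3,6,7): 0⊕0⊕0⊕1 = 1
s4 (pos 4,5,6,7): 0⊕1⊕0⊕1 = 0
Syndrome s4…s1 = 010 → error at position 2.
Flip position 2: 0000101 → 0100101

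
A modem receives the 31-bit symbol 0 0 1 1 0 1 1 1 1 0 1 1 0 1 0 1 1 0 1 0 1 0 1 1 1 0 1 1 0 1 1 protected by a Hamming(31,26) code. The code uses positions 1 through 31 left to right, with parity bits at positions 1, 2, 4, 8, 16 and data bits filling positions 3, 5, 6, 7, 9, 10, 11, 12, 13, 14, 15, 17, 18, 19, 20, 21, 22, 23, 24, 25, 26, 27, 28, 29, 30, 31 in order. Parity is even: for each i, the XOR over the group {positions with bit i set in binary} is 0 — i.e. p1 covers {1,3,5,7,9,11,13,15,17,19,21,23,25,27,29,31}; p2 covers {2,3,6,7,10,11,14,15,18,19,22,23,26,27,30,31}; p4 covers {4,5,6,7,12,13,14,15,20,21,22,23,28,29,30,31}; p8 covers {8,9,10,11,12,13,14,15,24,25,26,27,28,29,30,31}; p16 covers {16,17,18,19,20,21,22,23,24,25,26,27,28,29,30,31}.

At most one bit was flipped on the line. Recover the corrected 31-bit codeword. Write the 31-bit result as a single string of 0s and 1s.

s1 (pos 1,3,5,7,9,11,13,15,17,19,21,23,25,27,29,31): 0⊕1⊕0⊕1⊕1⊕1⊕0⊕0⊕1⊕1⊕1⊕1⊕1⊕1⊕0⊕1 = 1
s2 (pos 2,3,6,7,10,11,14,15,18,19,22,23,26,27,30,31): 0⊕1⊕1⊕1⊕0⊕1⊕1⊕0⊕0⊕1⊕0⊕1⊕0⊕1⊕1⊕1 = 0
s4 (pos 4,5,6,7,12,13,14,15,20,21,22,23,28,29,30,31): 1⊕0⊕1⊕1⊕1⊕0⊕1⊕0⊕0⊕1⊕0⊕1⊕1⊕0⊕1⊕1 = 0
s8 (pos 8,9,10,11,12,13,14,15,24,25,26,27,28,29,30,31): 1⊕1⊕0⊕1⊕1⊕0⊕1⊕0⊕1⊕1⊕0⊕1⊕1⊕0⊕1⊕1 = 1
s16 (pos 16,17,18,19,20,21,22,23,24,25,26,27,28,29,30,31): 1⊕1⊕0⊕1⊕0⊕1⊕0⊕1⊕1⊕1⊕0⊕1⊕1⊕0⊕1⊕1 = 1
Syndrome s16…s1 = 11001 → error at position 25.
Flip position 25: 0011011110110101101010111011011 → 0011011110110101101010110011011

0011011110110101101010110011011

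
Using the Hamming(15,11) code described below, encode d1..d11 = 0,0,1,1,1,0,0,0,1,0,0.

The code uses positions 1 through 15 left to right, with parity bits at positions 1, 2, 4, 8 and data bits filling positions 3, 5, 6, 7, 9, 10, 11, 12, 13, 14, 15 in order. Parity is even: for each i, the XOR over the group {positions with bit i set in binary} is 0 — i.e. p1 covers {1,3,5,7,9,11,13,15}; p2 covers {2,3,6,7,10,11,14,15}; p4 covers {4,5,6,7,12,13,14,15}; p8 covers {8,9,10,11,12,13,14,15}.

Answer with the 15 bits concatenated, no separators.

100101101000100

Place data at non-parity positions: p1 p2 0 p4 0 1 1 p8 1 0 0 0 1 0 0
p1 (pos 1,3,5,7,9,11,13,15): XOR of data positions = 0⊕0⊕1⊕1⊕0⊕1⊕0 = 1
p2 (pos 2,3,6,7,10,11,14,15): XOR of data positions = 0⊕1⊕1⊕0⊕0⊕0⊕0 = 0
p4 (pos 4,5,6,7,12,13,14,15): XOR of data positions = 0⊕1⊕1⊕0⊕1⊕0⊕0 = 1
p8 (pos 8,9,10,11,12,13,14,15): XOR of data positions = 1⊕0⊕0⊕0⊕1⊕0⊕0 = 0
Codeword: 100101101000100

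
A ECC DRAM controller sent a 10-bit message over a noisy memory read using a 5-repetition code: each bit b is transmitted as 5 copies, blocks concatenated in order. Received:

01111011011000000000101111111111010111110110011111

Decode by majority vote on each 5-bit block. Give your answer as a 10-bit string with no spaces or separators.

Block 1 (01111): 4 ones → 1
Block 2 (01101): 3 ones → 1
Block 3 (10000): 1 one → 0
Block 4 (00000): 0 ones → 0
Block 5 (10111): 4 ones → 1
Block 6 (11111): 5 ones → 1
Block 7 (11010): 3 ones → 1
Block 8 (11111): 5 ones → 1
Block 9 (01100): 2 ones → 0
Block 10 (11111): 5 ones → 1

1100111101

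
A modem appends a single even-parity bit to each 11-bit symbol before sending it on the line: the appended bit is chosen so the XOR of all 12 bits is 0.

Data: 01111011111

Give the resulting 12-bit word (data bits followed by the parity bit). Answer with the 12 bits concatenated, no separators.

XOR of the 11 data bits: 0⊕1⊕1⊕1⊕1⊕0⊕1⊕1⊕1⊕1⊕1 = 1
Parity bit = 1 (so all 12 bits XOR to 0).

011110111111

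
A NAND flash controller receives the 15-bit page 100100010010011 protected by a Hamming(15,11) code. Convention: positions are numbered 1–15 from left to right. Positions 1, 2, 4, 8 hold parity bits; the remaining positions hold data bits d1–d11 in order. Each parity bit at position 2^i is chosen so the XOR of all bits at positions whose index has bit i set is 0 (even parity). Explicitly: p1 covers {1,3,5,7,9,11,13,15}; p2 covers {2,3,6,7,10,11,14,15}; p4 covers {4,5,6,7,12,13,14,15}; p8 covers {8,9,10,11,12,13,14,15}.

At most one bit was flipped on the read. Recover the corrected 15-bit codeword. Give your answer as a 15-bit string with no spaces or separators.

100100110010011

s1 (pos 1,3,5,7,9,11,13,15): 1⊕0⊕0⊕0⊕0⊕1⊕0⊕1 = 1
s2 (pos 2,3,6,7,10,11,14,15): 0⊕0⊕0⊕0⊕0⊕1⊕1⊕1 = 1
s4 (pos 4,5,6,7,12,13,14,15): 1⊕0⊕0⊕0⊕0⊕0⊕1⊕1 = 1
s8 (pos 8,9,10,11,12,13,14,15): 1⊕0⊕0⊕1⊕0⊕0⊕1⊕1 = 0
Syndrome s8…s1 = 0111 → error at position 7.
Flip position 7: 100100010010011 → 100100110010011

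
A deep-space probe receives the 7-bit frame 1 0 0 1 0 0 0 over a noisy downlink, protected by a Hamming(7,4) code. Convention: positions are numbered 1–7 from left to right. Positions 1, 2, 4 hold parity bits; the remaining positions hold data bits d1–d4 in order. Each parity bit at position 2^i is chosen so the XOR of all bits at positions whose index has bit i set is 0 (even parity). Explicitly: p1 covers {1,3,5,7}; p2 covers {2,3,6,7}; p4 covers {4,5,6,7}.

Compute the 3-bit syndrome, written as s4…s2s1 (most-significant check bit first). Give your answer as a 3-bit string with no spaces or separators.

101

s1 (pos 1,3,5,7): 1⊕0⊕0⊕0 = 1
s2 (pos 2,3,6,7): 0⊕0⊕0⊕0 = 0
s4 (pos 4,5,6,7): 1⊕0⊕0⊕0 = 1
Syndrome s4…s1 = 101 → error at position 5.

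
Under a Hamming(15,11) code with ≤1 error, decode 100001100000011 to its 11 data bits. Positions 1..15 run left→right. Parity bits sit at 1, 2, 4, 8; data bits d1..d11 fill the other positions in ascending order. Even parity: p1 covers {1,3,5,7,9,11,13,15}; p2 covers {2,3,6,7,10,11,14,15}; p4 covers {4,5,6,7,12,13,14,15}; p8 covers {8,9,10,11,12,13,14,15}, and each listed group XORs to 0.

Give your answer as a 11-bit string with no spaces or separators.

00110000011

s1 (pos 1,3,5,7,9,11,13,15): 1⊕0⊕0⊕1⊕0⊕0⊕0⊕1 = 1
s2 (pos 2,3,6,7,10,11,14,15): 0⊕0⊕1⊕1⊕0⊕0⊕1⊕1 = 0
s4 (pos 4,5,6,7,12,13,14,15): 0⊕0⊕1⊕1⊕0⊕0⊕1⊕1 = 0
s8 (pos 8,9,10,11,12,13,14,15): 0⊕0⊕0⊕0⊕0⊕0⊕1⊕1 = 0
Syndrome s8…s1 = 0001 → error at position 1.
Flip position 1: 100001100000011 → 000001100000011
Read data bits from positions 3,5,6,7,9,10,11,12,13,14,15: 00110000011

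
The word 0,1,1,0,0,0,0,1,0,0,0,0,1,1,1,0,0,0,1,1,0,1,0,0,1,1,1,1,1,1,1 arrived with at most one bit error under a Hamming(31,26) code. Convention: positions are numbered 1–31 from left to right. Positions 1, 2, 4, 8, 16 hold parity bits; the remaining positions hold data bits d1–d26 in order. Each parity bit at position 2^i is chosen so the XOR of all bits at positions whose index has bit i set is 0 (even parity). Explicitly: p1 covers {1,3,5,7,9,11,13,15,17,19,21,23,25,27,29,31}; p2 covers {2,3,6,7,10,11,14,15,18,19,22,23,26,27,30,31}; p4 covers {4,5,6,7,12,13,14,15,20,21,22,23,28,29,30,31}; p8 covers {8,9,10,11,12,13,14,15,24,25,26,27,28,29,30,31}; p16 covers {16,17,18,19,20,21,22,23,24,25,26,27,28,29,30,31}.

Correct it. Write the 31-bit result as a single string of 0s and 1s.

0110000100011110001101001111111

s1 (pos 1,3,5,7,9,11,13,15,17,19,21,23,25,27,29,31): 0⊕1⊕0⊕0⊕0⊕0⊕1⊕1⊕0⊕1⊕0⊕0⊕1⊕1⊕1⊕1 = 0
s2 (pos 2,3,6,7,10,11,14,15,18,19,22,23,26,27,30,31): 1⊕1⊕0⊕0⊕0⊕0⊕1⊕1⊕0⊕1⊕1⊕0⊕1⊕1⊕1⊕1 = 0
s4 (pos 4,5,6,7,12,13,14,15,20,21,22,23,28,29,30,31): 0⊕0⊕0⊕0⊕0⊕1⊕1⊕1⊕1⊕0⊕1⊕0⊕1⊕1⊕1⊕1 = 1
s8 (pos 8,9,10,11,12,13,14,15,24,25,26,27,28,29,30,31): 1⊕0⊕0⊕0⊕0⊕1⊕1⊕1⊕0⊕1⊕1⊕1⊕1⊕1⊕1⊕1 = 1
s16 (pos 16,17,18,19,20,21,22,23,24,25,26,27,28,29,30,31): 0⊕0⊕0⊕1⊕1⊕0⊕1⊕0⊕0⊕1⊕1⊕1⊕1⊕1⊕1⊕1 = 0
Syndrome s16…s1 = 01100 → error at position 12.
Flip position 12: 0110000100001110001101001111111 → 0110000100011110001101001111111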